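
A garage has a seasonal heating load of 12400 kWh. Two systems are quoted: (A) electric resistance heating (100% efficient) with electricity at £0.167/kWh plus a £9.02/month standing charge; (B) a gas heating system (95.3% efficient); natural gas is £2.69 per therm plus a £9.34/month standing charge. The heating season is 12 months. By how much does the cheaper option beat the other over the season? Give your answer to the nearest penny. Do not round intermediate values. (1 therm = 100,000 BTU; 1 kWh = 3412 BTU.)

Heat load = 12400 kWh × 3412 = 42,308,800 BTU
Gas: input = 42,308,800 / 0.953 = 44,395,383 BTU = 444 therm → 444 × £2.69 = £1,194.24; + 12 × £9.34 standing = £1,306.32
Electric: 42,308,800 BTU / 3412 = 12,400 kWh → × £0.167 = £2,070.80; + 12 × £9.02 standing = £2,179.04
Difference = |£1,306.32 − £2,179.04| = £872.72

£872.72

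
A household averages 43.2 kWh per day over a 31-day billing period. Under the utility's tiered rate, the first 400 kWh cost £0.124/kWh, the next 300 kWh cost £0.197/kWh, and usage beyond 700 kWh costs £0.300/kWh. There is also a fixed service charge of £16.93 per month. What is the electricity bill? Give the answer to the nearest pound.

£317

Usage = 43.2 kWh/day × 31 days = 1339.2 kWh
First 400 kWh × £0.124 = £49.60
Next 300 kWh × £0.197 = £59.10
Remaining 639.2 kWh × £0.300 = £191.76
Energy charge = £300.46; + service £16.93 = £317.39 ≈ £317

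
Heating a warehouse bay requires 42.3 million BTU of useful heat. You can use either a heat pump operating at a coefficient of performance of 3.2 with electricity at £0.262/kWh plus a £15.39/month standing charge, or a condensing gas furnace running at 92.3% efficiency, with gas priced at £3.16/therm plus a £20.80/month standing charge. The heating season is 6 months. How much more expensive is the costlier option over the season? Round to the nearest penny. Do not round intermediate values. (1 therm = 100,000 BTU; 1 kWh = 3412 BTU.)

Heat load = 42.3 × 10⁶ BTU = 42,300,000 BTU
Gas: input = 42,300,000 / 0.923 = 45,828,819 BTU = 458.3 therm → 458.3 × £3.16 = £1,448.19; + 6 × £20.80 standing = £1,572.99
Heat pump: 42,300,000 BTU / 3412 = 12,400 kWh heat; / 3.2 = 3,874 kWh in → × £0.262 = £1,015.04; + 6 × £15.39 standing = £1,107.38
Difference = |£1,572.99 − £1,107.38| = £465.61

£465.61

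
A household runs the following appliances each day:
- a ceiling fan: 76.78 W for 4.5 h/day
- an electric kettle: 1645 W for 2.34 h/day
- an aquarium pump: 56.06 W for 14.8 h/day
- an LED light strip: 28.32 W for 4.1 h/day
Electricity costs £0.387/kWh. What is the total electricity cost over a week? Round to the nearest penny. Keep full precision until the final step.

ceiling fan: 76.78 W × 4.5 h × 7 d = 2,419 Wh = 2.419 kWh
electric kettle: 1645 W × 2.34 h × 7 d = 26,945 Wh = 26.95 kWh
aquarium pump: 56.06 W × 14.8 h × 7 d = 5,808 Wh = 5.808 kWh
LED light strip: 28.32 W × 4.1 h × 7 d = 813 Wh = 0.8128 kWh
Total energy = 2.419 + 26.95 + 5.808 + 0.8128 = 35.98 kWh
Cost = 35.98 kWh × £0.387 = £13.93

£13.93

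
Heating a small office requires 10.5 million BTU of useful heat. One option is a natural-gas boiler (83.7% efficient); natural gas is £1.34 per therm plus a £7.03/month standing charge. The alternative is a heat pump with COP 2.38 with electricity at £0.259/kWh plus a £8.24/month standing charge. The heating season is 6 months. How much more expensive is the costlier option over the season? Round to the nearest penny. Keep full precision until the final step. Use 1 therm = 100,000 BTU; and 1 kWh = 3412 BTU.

£174.05

Heat load = 10.5 × 10⁶ BTU = 10,500,000 BTU
Gas: input = 10,500,000 / 0.837 = 12,544,803 BTU = 125.4 therm → 125.4 × £1.34 = £168.10; + 6 × £7.03 standing = £210.28
Heat pump: 10,500,000 BTU / 3412 = 3,077 kWh heat; / 2.38 = 1,293 kWh in → × £0.259 = £334.89; + 6 × £8.24 standing = £384.33
Difference = |£210.28 − £384.33| = £174.05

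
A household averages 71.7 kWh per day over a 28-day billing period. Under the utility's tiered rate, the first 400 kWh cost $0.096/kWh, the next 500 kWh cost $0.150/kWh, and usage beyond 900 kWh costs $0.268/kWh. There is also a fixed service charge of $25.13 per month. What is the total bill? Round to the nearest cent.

$435.37

Usage = 71.7 kWh/day × 28 days = 2007.6 kWh
First 400 kWh × $0.096 = $38.40
Next 500 kWh × $0.150 = $75.00
Remaining 1107.6 kWh × $0.268 = $296.84
Energy charge = $410.24; + service $25.13 = $435.37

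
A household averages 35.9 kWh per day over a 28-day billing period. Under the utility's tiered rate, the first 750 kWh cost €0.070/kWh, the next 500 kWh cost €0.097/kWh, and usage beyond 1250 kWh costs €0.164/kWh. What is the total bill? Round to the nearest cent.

Usage = 35.9 kWh/day × 28 days = 1005.2 kWh
First 750 kWh × €0.070 = €52.50
Next 255.2 kWh × €0.097 = €24.75
Remaining tier: 0 kWh (not reached)
Total = €77.25

€77.25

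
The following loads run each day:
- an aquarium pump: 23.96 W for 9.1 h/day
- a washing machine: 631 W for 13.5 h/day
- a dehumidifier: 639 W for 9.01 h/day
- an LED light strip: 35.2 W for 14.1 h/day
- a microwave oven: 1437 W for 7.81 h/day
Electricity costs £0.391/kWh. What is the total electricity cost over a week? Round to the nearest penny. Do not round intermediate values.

aquarium pump: 23.96 W × 9.1 h × 7 d = 1,526 Wh = 1.526 kWh
washing machine: 631 W × 13.5 h × 7 d = 59,630 Wh = 59.63 kWh
dehumidifier: 639 W × 9.01 h × 7 d = 40,302 Wh = 40.3 kWh
LED light strip: 35.2 W × 14.1 h × 7 d = 3,474 Wh = 3.474 kWh
microwave oven: 1437 W × 7.81 h × 7 d = 78,561 Wh = 78.56 kWh
Total energy = 1.526 + 59.63 + 40.3 + 3.474 + 78.56 = 183.5 kWh
Cost = 183.5 kWh × £0.391 = £71.75

£71.75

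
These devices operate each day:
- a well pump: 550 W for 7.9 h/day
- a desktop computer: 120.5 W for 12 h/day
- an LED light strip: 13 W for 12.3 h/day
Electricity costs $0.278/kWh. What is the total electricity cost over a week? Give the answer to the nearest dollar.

well pump: 550 W × 7.9 h × 7 d = 30,415 Wh = 30.41 kWh
desktop computer: 120.5 W × 12 h × 7 d = 10,122 Wh = 10.12 kWh
LED light strip: 13 W × 12.3 h × 7 d = 1,119 Wh = 1.119 kWh
Total energy = 30.41 + 10.12 + 1.119 = 41.66 kWh
Cost = 41.66 kWh × $0.278 = $11.58 ≈ $12

$12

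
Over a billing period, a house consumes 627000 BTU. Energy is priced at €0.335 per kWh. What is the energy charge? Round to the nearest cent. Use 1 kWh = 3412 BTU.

€61.56

627000 BTU × (0.00029308 kWh/BTU) = 183.8 kWh
Cost = 183.8 kWh × €0.335/kWh = €61.56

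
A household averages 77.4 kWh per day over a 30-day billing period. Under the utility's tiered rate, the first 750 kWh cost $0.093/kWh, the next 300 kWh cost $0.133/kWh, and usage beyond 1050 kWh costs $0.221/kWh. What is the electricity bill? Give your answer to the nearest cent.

$390.76

Usage = 77.4 kWh/day × 30 days = 2322 kWh
First 750 kWh × $0.093 = $69.75
Next 300 kWh × $0.133 = $39.90
Remaining 1272 kWh × $0.221 = $281.11
Total = $390.76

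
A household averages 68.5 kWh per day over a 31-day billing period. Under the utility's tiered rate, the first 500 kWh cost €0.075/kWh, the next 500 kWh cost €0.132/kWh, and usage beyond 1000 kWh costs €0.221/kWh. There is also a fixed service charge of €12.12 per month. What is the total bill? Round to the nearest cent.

Usage = 68.5 kWh/day × 31 days = 2123.5 kWh
First 500 kWh × €0.075 = €37.50
Next 500 kWh × €0.132 = €66.00
Remaining 1123.5 kWh × €0.221 = €248.29
Energy charge = €351.79; + service €12.12 = €363.91

€363.91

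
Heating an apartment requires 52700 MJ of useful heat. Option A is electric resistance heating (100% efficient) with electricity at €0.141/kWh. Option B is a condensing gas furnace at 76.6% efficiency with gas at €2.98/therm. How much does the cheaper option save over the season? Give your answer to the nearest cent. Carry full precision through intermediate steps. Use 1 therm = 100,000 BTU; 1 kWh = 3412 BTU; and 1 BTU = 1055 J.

Heat load = 52700 MJ = 52,700,000,000 J / 1055 = 49,952,607 BTU
Gas: input = 49,952,607 / 0.766 = 65,212,280 BTU = 652.1 therm → 652.1 × €2.98 = €1,943.33
Electric: 49,952,607 BTU / 3412 = 14,640 kWh → × €0.141 = €2,064.28
Difference = |€1,943.33 − €2,064.28| = €120.95

€120.95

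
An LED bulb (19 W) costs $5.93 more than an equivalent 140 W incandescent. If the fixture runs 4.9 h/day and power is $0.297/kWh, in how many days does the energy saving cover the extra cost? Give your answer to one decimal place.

Power saved = 140 − 19 = 121 W
Daily energy saved = 121 W × 4.9 h = 592.9 Wh = 0.5929 kWh
Daily savings = 0.5929 × $0.297 = $0.1761
Payback = $5.93 / $0.1761 per day = 33.68 days

33.7 days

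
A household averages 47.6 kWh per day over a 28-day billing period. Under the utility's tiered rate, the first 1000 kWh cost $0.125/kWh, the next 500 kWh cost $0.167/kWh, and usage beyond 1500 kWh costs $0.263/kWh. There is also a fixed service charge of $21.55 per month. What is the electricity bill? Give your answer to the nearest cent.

$202.13

Usage = 47.6 kWh/day × 28 days = 1332.8 kWh
First 1000 kWh × $0.125 = $125.00
Next 332.8 kWh × $0.167 = $55.58
Remaining tier: 0 kWh (not reached)
Energy charge = $180.58; + service $21.55 = $202.13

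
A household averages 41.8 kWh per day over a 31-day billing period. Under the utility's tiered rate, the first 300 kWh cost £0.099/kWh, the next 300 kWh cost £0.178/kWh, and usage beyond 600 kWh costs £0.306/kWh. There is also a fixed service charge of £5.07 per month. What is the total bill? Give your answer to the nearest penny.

£301.08

Usage = 41.8 kWh/day × 31 days = 1295.8 kWh
First 300 kWh × £0.099 = £29.70
Next 300 kWh × £0.178 = £53.40
Remaining 695.8 kWh × £0.306 = £212.91
Energy charge = £296.01; + service £5.07 = £301.08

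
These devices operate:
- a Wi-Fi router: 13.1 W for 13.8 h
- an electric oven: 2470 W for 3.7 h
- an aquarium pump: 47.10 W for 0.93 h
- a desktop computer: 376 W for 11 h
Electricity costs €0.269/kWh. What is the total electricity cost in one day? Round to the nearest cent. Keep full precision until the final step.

€3.63

Wi-Fi router: 13.1 W × 13.8 h = 181 Wh = 0.1808 kWh
electric oven: 2470 W × 3.7 h = 9,139 Wh = 9.139 kWh
aquarium pump: 47.10 W × 0.93 h = 44 Wh = 0.0438 kWh
desktop computer: 376 W × 11 h = 4,136 Wh = 4.136 kWh
Total energy = 0.1808 + 9.139 + 0.0438 + 4.136 = 13.5 kWh
Cost = 13.5 kWh × €0.269 = €3.63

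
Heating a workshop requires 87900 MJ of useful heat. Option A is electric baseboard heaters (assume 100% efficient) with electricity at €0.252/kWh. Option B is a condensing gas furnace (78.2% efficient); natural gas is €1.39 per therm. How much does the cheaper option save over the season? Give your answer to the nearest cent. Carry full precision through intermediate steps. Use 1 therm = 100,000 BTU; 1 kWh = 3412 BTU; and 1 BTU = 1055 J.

Heat load = 87900 MJ = 87,900,000,000 J / 1055 = 83,317,536 BTU
Gas: input = 83,317,536 / 0.782 = 106,544,163 BTU = 1,065 therm → 1,065 × €1.39 = €1,480.96
Electric: 83,317,536 BTU / 3412 = 24,420 kWh → × €0.252 = €6,153.58
Difference = |€1,480.96 − €6,153.58| = €4,672.62

€4672.62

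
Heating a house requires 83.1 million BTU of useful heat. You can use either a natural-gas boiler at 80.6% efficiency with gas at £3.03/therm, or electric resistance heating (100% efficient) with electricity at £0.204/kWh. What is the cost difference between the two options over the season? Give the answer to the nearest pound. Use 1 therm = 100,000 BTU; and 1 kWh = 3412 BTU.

Heat load = 83.1 × 10⁶ BTU = 83,100,000 BTU
Gas: input = 83,100,000 / 0.806 = 103,101,737 BTU = 1,031 therm → 1,031 × £3.03 = £3,123.98
Electric: 83,100,000 BTU / 3412 = 24,360 kWh → × £0.204 = £4,968.46
Difference = |£3,123.98 − £4,968.46| = £1,844.48 ≈ £1844

£1844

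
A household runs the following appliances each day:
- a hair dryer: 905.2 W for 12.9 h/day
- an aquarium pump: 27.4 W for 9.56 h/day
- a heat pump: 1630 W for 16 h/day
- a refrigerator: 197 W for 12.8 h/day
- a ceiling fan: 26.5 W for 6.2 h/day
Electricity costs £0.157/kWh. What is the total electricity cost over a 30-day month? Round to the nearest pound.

£192

hair dryer: 905.2 W × 12.9 h × 30 d = 350,312 Wh = 350.3 kWh
aquarium pump: 27.4 W × 9.56 h × 30 d = 7,858 Wh = 7.858 kWh
heat pump: 1630 W × 16 h × 30 d = 782,400 Wh = 782.4 kWh
refrigerator: 197 W × 12.8 h × 30 d = 75,648 Wh = 75.65 kWh
ceiling fan: 26.5 W × 6.2 h × 30 d = 4,929 Wh = 4.929 kWh
Total energy = 350.3 + 7.858 + 782.4 + 75.65 + 4.929 = 1,221 kWh
Cost = 1,221 kWh × £0.157 = £191.72 ≈ £192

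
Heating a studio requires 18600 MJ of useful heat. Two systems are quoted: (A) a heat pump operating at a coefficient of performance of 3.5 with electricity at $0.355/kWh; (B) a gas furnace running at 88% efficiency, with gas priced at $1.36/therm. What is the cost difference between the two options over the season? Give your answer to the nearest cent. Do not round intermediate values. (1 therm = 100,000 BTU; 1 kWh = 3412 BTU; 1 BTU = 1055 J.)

Heat load = 18600 MJ = 18,600,000,000 J / 1055 = 17,630,332 BTU
Gas: input = 17,630,332 / 0.88 = 20,034,468 BTU = 200.3 therm → 200.3 × $1.36 = $272.47
Heat pump: 17,630,332 BTU / 3412 = 5,167 kWh heat; / 3.5 = 1,476 kWh in → × $0.355 = $524.10
Difference = |$272.47 − $524.10| = $251.63

$251.63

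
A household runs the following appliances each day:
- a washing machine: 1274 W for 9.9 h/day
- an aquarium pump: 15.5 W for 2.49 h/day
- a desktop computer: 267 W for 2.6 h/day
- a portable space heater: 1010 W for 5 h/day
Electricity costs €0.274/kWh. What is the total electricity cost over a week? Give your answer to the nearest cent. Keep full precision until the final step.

€35.28

washing machine: 1274 W × 9.9 h × 7 d = 88,288 Wh = 88.29 kWh
aquarium pump: 15.5 W × 2.49 h × 7 d = 270 Wh = 0.2702 kWh
desktop computer: 267 W × 2.6 h × 7 d = 4,859 Wh = 4.859 kWh
portable space heater: 1010 W × 5 h × 7 d = 35,350 Wh = 35.35 kWh
Total energy = 88.29 + 0.2702 + 4.859 + 35.35 = 128.8 kWh
Cost = 128.8 kWh × €0.274 = €35.28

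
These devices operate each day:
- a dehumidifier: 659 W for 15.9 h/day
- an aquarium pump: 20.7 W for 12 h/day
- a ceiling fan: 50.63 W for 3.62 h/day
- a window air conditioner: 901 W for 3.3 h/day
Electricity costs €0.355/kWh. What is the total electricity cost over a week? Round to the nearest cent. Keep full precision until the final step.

dehumidifier: 659 W × 15.9 h × 7 d = 73,347 Wh = 73.35 kWh
aquarium pump: 20.7 W × 12 h × 7 d = 1,739 Wh = 1.739 kWh
ceiling fan: 50.63 W × 3.62 h × 7 d = 1,283 Wh = 1.283 kWh
window air conditioner: 901 W × 3.3 h × 7 d = 20,813 Wh = 20.81 kWh
Total energy = 73.35 + 1.739 + 1.283 + 20.81 = 97.18 kWh
Cost = 97.18 kWh × €0.355 = €34.50

€34.50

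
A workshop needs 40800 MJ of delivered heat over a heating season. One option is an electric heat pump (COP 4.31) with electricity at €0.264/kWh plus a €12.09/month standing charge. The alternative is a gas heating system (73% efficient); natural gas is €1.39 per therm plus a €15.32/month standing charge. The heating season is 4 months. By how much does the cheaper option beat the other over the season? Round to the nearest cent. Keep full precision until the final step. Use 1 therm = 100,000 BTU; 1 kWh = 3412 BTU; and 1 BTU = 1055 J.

€55.03

Heat load = 40800 MJ = 40,800,000,000 J / 1055 = 38,672,986 BTU
Gas: input = 38,672,986 / 0.730 = 52,976,693 BTU = 529.8 therm → 529.8 × €1.39 = €736.38; + 4 × €15.32 standing = €797.66
Heat pump: 38,672,986 BTU / 3412 = 11,330 kWh heat; / 4.31 = 2,630 kWh in → × €0.264 = €694.27; + 4 × €12.09 standing = €742.63
Difference = |€797.66 − €742.63| = €55.03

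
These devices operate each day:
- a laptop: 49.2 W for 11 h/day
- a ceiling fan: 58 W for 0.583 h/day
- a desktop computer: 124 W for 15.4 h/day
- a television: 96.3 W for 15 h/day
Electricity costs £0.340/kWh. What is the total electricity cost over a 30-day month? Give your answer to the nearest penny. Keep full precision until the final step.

laptop: 49.2 W × 11 h × 30 d = 16,236 Wh = 16.24 kWh
ceiling fan: 58 W × 0.583 h × 30 d = 1,014 Wh = 1.014 kWh
desktop computer: 124 W × 15.4 h × 30 d = 57,288 Wh = 57.29 kWh
television: 96.3 W × 15 h × 30 d = 43,335 Wh = 43.34 kWh
Total energy = 16.24 + 1.014 + 57.29 + 43.34 = 117.9 kWh
Cost = 117.9 kWh × £0.340 = £40.08

£40.08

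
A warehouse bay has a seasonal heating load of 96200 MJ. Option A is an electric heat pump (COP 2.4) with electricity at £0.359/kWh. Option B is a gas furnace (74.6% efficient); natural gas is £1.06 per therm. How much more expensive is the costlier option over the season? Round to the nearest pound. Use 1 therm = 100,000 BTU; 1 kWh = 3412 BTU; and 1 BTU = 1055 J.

£2702

Heat load = 96200 MJ = 96,200,000,000 J / 1055 = 91,184,834 BTU
Gas: input = 91,184,834 / 0.746 = 122,231,681 BTU = 1,222 therm → 1,222 × £1.06 = £1,295.66
Heat pump: 91,184,834 BTU / 3412 = 26,720 kWh heat; / 2.4 = 11,140 kWh in → × £0.359 = £3,997.58
Difference = |£1,295.66 − £3,997.58| = £2,701.92 ≈ £2702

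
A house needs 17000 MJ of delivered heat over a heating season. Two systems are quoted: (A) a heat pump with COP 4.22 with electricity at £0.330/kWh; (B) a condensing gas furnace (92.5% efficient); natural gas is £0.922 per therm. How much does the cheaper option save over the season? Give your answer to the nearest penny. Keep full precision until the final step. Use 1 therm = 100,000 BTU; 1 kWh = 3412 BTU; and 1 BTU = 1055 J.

£208.69

Heat load = 17000 MJ = 17,000,000,000 J / 1055 = 16,113,744 BTU
Gas: input = 16,113,744 / 0.925 = 17,420,264 BTU = 174.2 therm → 174.2 × £0.922 = £160.61
Heat pump: 16,113,744 BTU / 3412 = 4,723 kWh heat; / 4.22 = 1,119 kWh in → × £0.330 = £369.31
Difference = |£160.61 − £369.31| = £208.69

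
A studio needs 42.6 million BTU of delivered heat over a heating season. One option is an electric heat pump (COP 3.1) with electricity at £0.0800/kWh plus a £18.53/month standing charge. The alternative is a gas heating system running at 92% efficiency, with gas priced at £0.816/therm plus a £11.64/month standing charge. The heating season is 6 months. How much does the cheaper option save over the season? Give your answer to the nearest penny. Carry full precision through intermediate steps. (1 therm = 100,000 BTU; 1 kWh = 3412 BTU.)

£14.30

Heat load = 42.6 × 10⁶ BTU = 42,600,000 BTU
Gas: input = 42,600,000 / 0.92 = 46,304,348 BTU = 463 therm → 463 × £0.816 = £377.84; + 6 × £11.64 standing = £447.68
Heat pump: 42,600,000 BTU / 3412 = 12,490 kWh heat; / 3.1 = 4,028 kWh in → × £0.0800 = £322.20; + 6 × £18.53 standing = £433.38
Difference = |£447.68 − £433.38| = £14.30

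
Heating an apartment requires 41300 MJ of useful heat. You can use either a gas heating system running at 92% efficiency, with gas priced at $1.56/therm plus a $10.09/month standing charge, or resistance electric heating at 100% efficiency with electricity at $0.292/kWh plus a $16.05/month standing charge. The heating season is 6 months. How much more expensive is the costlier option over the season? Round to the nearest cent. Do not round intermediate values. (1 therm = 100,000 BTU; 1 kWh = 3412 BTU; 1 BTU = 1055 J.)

Heat load = 41300 MJ = 41,300,000,000 J / 1055 = 39,146,919 BTU
Gas: input = 39,146,919 / 0.92 = 42,550,999 BTU = 425.5 therm → 425.5 × $1.56 = $663.80; + 6 × $10.09 standing = $724.34
Electric: 39,146,919 BTU / 3412 = 11,470 kWh → × $0.292 = $3,350.21; + 6 × $16.05 standing = $3,446.51
Difference = |$724.34 − $3,446.51| = $2,722.17

$2722.17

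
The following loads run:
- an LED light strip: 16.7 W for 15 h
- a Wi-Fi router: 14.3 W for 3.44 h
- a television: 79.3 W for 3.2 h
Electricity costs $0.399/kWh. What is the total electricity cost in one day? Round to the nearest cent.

$0.22

LED light strip: 16.7 W × 15 h = 250 Wh = 0.2505 kWh
Wi-Fi router: 14.3 W × 3.44 h = 49 Wh = 0.04919 kWh
television: 79.3 W × 3.2 h = 254 Wh = 0.2538 kWh
Total energy = 0.2505 + 0.04919 + 0.2538 = 0.5535 kWh
Cost = 0.5535 kWh × $0.399 = $0.22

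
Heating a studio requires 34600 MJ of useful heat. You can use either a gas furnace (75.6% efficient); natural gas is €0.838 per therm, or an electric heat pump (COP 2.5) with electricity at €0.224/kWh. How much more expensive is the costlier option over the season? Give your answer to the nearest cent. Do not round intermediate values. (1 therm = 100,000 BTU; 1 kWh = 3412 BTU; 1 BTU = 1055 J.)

€497.70

Heat load = 34600 MJ = 34,600,000,000 J / 1055 = 32,796,209 BTU
Gas: input = 32,796,209 / 0.756 = 43,381,228 BTU = 433.8 therm → 433.8 × €0.838 = €363.53
Heat pump: 32,796,209 BTU / 3412 = 9,612 kWh heat; / 2.5 = 3,845 kWh in → × €0.224 = €861.24
Difference = |€363.53 − €861.24| = €497.70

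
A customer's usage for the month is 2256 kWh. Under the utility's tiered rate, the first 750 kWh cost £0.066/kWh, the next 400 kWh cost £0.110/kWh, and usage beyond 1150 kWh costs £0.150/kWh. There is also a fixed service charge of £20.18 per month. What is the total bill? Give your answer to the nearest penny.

First 750 kWh × £0.066 = £49.50
Next 400 kWh × £0.110 = £44.00
Remaining 1106 kWh × £0.150 = £165.90
Energy charge = £259.40; + service £20.18 = £279.58

£279.58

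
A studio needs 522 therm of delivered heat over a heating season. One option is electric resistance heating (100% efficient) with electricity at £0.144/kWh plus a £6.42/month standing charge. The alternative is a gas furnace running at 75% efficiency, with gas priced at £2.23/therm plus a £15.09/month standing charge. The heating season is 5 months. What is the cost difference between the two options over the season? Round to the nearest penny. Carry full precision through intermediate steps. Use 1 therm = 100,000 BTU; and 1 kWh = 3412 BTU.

£607.62

Heat load = 522 therm × 100,000 = 52,200,000 BTU
Gas: input = 52,200,000 / 0.75 = 69,600,000 BTU = 696 therm → 696 × £2.23 = £1,552.08; + 5 × £15.09 standing = £1,627.53
Electric: 52,200,000 BTU / 3412 = 15,300 kWh → × £0.144 = £2,203.05; + 5 × £6.42 standing = £2,235.15
Difference = |£1,627.53 − £2,235.15| = £607.62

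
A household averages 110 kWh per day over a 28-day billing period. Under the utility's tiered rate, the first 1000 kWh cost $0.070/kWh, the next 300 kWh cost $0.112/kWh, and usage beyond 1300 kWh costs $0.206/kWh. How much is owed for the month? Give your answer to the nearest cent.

$470.28

Usage = 110 kWh/day × 28 days = 3080 kWh
First 1000 kWh × $0.070 = $70.00
Next 300 kWh × $0.112 = $33.60
Remaining 1780 kWh × $0.206 = $366.68
Total = $470.28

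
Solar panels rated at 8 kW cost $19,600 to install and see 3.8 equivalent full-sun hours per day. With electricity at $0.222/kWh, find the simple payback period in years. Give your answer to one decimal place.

8.0 years

Daily generation = 8 kW × 3.8 h = 30.4 kWh
Annual generation = 30.4 × 365 = 11096 kWh
Annual savings = 11096 × $0.222 = $2,463.31
Payback = $19,600 / $2,463.31 = 7.96 years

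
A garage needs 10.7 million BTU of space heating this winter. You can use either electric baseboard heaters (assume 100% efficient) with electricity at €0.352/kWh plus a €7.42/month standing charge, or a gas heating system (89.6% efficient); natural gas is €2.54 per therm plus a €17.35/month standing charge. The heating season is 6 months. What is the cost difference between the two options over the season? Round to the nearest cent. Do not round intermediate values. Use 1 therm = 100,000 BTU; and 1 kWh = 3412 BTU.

Heat load = 10.7 × 10⁶ BTU = 10,700,000 BTU
Gas: input = 10,700,000 / 0.896 = 11,941,964 BTU = 119.4 therm → 119.4 × €2.54 = €303.33; + 6 × €17.35 standing = €407.43
Electric: 10,700,000 BTU / 3412 = 3,136 kWh → × €0.352 = €1,103.87; + 6 × €7.42 standing = €1,148.39
Difference = |€407.43 − €1,148.39| = €740.96

€740.96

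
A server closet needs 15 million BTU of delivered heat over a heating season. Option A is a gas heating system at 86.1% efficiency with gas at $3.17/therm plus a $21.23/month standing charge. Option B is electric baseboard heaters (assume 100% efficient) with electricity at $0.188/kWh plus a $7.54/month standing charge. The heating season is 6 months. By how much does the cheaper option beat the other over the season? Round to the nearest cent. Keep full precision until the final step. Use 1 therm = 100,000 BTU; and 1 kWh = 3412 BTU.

$192.09

Heat load = 15 × 10⁶ BTU = 15,000,000 BTU
Gas: input = 15,000,000 / 0.861 = 17,421,603 BTU = 174.2 therm → 174.2 × $3.17 = $552.26; + 6 × $21.23 standing = $679.64
Electric: 15,000,000 BTU / 3412 = 4,396 kWh → × $0.188 = $826.49; + 6 × $7.54 standing = $871.73
Difference = |$679.64 − $871.73| = $192.09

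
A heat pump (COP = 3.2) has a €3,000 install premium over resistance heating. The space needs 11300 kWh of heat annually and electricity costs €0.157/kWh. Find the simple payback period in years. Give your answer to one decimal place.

Resistance: 11300 kWh × €0.157 = €1,774.10/yr
Heat pump: 11300 / 3.2 = 3531 kWh in → × €0.157 = €554.41/yr
Annual savings = €1,219.69
Payback = €3,000 / €1,219.69 = 2.46 years

2.5 years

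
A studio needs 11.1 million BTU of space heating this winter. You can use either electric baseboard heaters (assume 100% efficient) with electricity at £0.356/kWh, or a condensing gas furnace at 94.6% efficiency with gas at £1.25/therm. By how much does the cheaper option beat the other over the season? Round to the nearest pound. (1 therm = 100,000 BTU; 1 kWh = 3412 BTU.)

£1011

Heat load = 11.1 × 10⁶ BTU = 11,100,000 BTU
Gas: input = 11,100,000 / 0.946 = 11,733,615 BTU = 117.3 therm → 117.3 × £1.25 = £146.67
Electric: 11,100,000 BTU / 3412 = 3,253 kWh → × £0.356 = £1,158.15
Difference = |£146.67 − £1,158.15| = £1,011.48 ≈ £1011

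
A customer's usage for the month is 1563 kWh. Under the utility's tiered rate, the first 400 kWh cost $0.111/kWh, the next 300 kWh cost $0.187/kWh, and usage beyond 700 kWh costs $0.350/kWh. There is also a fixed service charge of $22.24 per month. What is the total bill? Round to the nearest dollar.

$425

First 400 kWh × $0.111 = $44.40
Next 300 kWh × $0.187 = $56.10
Remaining 863 kWh × $0.350 = $302.05
Energy charge = $402.55; + service $22.24 = $424.79 ≈ $425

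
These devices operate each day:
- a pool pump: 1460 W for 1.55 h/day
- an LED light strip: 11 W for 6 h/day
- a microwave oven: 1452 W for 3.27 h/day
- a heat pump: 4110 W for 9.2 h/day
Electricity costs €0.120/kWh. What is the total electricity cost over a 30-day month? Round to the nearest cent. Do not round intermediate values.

€161.60

pool pump: 1460 W × 1.55 h × 30 d = 67,890 Wh = 67.89 kWh
LED light strip: 11 W × 6 h × 30 d = 1,980 Wh = 1.98 kWh
microwave oven: 1452 W × 3.27 h × 30 d = 142,441 Wh = 142.4 kWh
heat pump: 4110 W × 9.2 h × 30 d = 1,134,360 Wh = 1,134 kWh
Total energy = 67.89 + 1.98 + 142.4 + 1,134 = 1,347 kWh
Cost = 1,347 kWh × €0.120 = €161.60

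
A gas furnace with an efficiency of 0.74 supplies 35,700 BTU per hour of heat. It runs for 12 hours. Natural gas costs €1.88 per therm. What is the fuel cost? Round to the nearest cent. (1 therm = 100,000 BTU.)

Heat delivered = 35,700 BTU/h × 12 h = 428,400 BTU
Gas input = 428,400 / 0.74 = 578,919 BTU
= 578,919 / 100,000 = 5.789 therm
Cost = 5.789 × €1.88/therm = €10.88

€10.88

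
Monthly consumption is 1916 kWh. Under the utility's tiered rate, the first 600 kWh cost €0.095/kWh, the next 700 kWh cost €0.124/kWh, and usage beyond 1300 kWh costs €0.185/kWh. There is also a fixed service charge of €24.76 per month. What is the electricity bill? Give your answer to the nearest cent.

First 600 kWh × €0.095 = €57.00
Next 700 kWh × €0.124 = €86.80
Remaining 616 kWh × €0.185 = €113.96
Energy charge = €257.76; + service €24.76 = €282.52

€282.52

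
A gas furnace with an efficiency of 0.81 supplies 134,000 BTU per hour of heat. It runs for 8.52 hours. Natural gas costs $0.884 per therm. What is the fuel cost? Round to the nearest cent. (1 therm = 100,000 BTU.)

$12.46

Heat delivered = 134,000 BTU/h × 8.52 h = 1,141,680 BTU
Gas input = 1,141,680 / 0.81 = 1,409,481 BTU
= 1,409,481 / 100,000 = 14.09 therm
Cost = 14.09 × $0.884/therm = $12.46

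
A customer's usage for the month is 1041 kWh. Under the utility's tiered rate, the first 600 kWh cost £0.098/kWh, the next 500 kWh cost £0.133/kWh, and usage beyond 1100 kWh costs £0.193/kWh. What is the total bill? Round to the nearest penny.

First 600 kWh × £0.098 = £58.80
Next 441 kWh × £0.133 = £58.65
Remaining tier: 0 kWh (not reached)
Total = £117.45

£117.45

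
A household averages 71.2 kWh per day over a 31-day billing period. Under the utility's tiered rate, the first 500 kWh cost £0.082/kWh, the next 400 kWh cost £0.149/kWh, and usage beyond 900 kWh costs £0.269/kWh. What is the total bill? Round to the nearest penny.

£452.24

Usage = 71.2 kWh/day × 31 days = 2207.2 kWh
First 500 kWh × £0.082 = £41.00
Next 400 kWh × £0.149 = £59.60
Remaining 1307.2 kWh × £0.269 = £351.64
Total = £452.24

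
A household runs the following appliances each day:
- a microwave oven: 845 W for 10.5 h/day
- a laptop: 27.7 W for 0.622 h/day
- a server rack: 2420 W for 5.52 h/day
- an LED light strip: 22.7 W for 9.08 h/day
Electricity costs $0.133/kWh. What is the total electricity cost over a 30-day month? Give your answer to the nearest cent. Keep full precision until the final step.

microwave oven: 845 W × 10.5 h × 30 d = 266,175 Wh = 266.2 kWh
laptop: 27.7 W × 0.622 h × 30 d = 517 Wh = 0.5169 kWh
server rack: 2420 W × 5.52 h × 30 d = 400,752 Wh = 400.8 kWh
LED light strip: 22.7 W × 9.08 h × 30 d = 6,183 Wh = 6.183 kWh
Total energy = 266.2 + 0.5169 + 400.8 + 6.183 = 673.6 kWh
Cost = 673.6 kWh × $0.133 = $89.59

$89.59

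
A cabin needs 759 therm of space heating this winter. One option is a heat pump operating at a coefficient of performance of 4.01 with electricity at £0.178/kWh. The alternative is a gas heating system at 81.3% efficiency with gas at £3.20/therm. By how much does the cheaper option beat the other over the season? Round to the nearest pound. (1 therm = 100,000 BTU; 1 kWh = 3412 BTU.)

£2000

Heat load = 759 therm × 100,000 = 75,900,000 BTU
Gas: input = 75,900,000 / 0.813 = 93,357,934 BTU = 933.6 therm → 933.6 × £3.20 = £2,987.45
Heat pump: 75,900,000 BTU / 3412 = 22,250 kWh heat; / 4.01 = 5,547 kWh in → × £0.178 = £987.43
Difference = |£2,987.45 − £987.43| = £2,000.02 ≈ £2000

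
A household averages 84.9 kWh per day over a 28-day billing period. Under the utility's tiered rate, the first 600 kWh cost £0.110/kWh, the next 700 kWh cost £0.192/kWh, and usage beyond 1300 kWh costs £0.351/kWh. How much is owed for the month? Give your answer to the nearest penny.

Usage = 84.9 kWh/day × 28 days = 2377.2 kWh
First 600 kWh × £0.110 = £66.00
Next 700 kWh × £0.192 = £134.40
Remaining 1077.2 kWh × £0.351 = £378.10
Total = £578.50

£578.50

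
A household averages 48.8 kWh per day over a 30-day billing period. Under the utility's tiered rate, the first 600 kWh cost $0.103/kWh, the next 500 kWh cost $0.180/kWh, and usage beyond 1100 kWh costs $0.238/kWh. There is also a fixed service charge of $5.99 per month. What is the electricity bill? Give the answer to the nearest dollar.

$244

Usage = 48.8 kWh/day × 30 days = 1464 kWh
First 600 kWh × $0.103 = $61.80
Next 500 kWh × $0.180 = $90.00
Remaining 364 kWh × $0.238 = $86.63
Energy charge = $238.43; + service $5.99 = $244.42 ≈ $244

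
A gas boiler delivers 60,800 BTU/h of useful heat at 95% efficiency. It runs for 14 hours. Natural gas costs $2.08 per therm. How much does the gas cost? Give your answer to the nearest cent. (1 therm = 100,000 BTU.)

$18.64

Heat delivered = 60,800 BTU/h × 14 h = 851,200 BTU
Gas input = 851,200 / 0.95 = 896,000 BTU
= 896,000 / 100,000 = 8.96 therm
Cost = 8.96 × $2.08/therm = $18.64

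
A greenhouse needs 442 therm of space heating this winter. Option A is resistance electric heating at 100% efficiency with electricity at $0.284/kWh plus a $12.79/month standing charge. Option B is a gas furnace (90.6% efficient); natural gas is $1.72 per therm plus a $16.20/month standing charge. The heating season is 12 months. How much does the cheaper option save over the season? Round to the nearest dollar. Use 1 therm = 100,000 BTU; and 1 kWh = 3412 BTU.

Heat load = 442 therm × 100,000 = 44,200,000 BTU
Gas: input = 44,200,000 / 0.906 = 48,785,872 BTU = 487.9 therm → 487.9 × $1.72 = $839.12; + 12 × $16.20 standing = $1,033.52
Electric: 44,200,000 BTU / 3412 = 12,950 kWh → × $0.284 = $3,679.02; + 12 × $12.79 standing = $3,832.50
Difference = |$1,033.52 − $3,832.50| = $2,798.98 ≈ $2799

$2799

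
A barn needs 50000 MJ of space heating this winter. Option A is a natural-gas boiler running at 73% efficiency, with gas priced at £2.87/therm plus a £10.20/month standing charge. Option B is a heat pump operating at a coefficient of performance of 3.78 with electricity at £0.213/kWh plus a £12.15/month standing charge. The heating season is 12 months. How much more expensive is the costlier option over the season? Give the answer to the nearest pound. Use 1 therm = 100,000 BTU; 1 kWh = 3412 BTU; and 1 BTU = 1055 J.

£1057

Heat load = 50000 MJ = 50,000,000,000 J / 1055 = 47,393,365 BTU
Gas: input = 47,393,365 / 0.73 = 64,922,418 BTU = 649.2 therm → 649.2 × £2.87 = £1,863.27; + 12 × £10.20 standing = £1,985.67
Heat pump: 47,393,365 BTU / 3412 = 13,890 kWh heat; / 3.78 = 3,675 kWh in → × £0.213 = £782.70; + 12 × £12.15 standing = £928.50
Difference = |£1,985.67 − £928.50| = £1,057.17 ≈ £1057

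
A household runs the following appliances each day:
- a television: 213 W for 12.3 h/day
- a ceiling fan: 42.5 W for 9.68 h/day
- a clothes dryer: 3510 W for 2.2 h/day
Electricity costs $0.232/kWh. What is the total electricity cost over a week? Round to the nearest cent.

television: 213 W × 12.3 h × 7 d = 18,339 Wh = 18.34 kWh
ceiling fan: 42.5 W × 9.68 h × 7 d = 2,880 Wh = 2.88 kWh
clothes dryer: 3510 W × 2.2 h × 7 d = 54,054 Wh = 54.05 kWh
Total energy = 18.34 + 2.88 + 54.05 = 75.27 kWh
Cost = 75.27 kWh × $0.232 = $17.46

$17.46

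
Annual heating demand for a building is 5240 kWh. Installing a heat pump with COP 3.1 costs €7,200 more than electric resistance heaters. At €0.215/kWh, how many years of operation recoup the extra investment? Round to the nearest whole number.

Resistance: 5240 kWh × €0.215 = €1,126.60/yr
Heat pump: 5240 / 3.1 = 1690 kWh in → × €0.215 = €363.42/yr
Annual savings = €763.18
Payback = €7,200 / €763.18 = 9.43 years

9 years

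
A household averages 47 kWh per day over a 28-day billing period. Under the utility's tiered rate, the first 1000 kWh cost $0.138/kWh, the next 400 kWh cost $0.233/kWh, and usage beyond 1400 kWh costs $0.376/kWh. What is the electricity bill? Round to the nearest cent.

Usage = 47 kWh/day × 28 days = 1316 kWh
First 1000 kWh × $0.138 = $138.00
Next 316 kWh × $0.233 = $73.63
Remaining tier: 0 kWh (not reached)
Total = $211.63

$211.63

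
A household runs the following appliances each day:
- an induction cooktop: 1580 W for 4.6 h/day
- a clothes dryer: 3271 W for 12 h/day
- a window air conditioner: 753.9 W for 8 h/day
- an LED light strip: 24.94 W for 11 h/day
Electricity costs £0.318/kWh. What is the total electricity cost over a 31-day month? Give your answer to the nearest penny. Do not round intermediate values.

induction cooktop: 1580 W × 4.6 h × 31 d = 225,308 Wh = 225.3 kWh
clothes dryer: 3271 W × 12 h × 31 d = 1,216,812 Wh = 1,217 kWh
window air conditioner: 753.9 W × 8 h × 31 d = 186,967 Wh = 187 kWh
LED light strip: 24.94 W × 11 h × 31 d = 8,505 Wh = 8.505 kWh
Total energy = 225.3 + 1,217 + 187 + 8.505 = 1,638 kWh
Cost = 1,638 kWh × £0.318 = £520.75

£520.75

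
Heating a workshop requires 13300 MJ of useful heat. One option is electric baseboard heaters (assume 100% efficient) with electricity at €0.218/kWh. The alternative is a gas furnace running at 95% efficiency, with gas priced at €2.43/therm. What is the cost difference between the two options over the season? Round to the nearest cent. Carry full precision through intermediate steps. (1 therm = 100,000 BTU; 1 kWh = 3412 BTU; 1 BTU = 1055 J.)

Heat load = 13300 MJ = 13,300,000,000 J / 1055 = 12,606,635 BTU
Gas: input = 12,606,635 / 0.95 = 13,270,142 BTU = 132.7 therm → 132.7 × €2.43 = €322.46
Electric: 12,606,635 BTU / 3412 = 3,695 kWh → × €0.218 = €805.46
Difference = |€322.46 − €805.46| = €483.00

€483.00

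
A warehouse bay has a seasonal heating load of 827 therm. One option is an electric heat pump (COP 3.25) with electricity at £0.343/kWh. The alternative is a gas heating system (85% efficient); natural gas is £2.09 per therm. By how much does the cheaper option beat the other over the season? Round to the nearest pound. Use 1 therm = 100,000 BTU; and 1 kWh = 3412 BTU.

£525

Heat load = 827 therm × 100,000 = 82,700,000 BTU
Gas: input = 82,700,000 / 0.85 = 97,294,118 BTU = 972.9 therm → 972.9 × £2.09 = £2,033.45
Heat pump: 82,700,000 BTU / 3412 = 24,240 kWh heat; / 3.25 = 7,458 kWh in → × £0.343 = £2,558.04
Difference = |£2,033.45 − £2,558.04| = £524.59 ≈ £525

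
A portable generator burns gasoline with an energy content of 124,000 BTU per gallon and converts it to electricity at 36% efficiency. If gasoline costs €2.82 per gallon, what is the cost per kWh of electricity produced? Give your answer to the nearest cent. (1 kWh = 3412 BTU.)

€0.22

Electrical output per gallon = 124,000 BTU × 0.36 / 3412 BTU/kWh = 13.08 kWh
Cost per kWh = €2.82 / 13.08 kWh = €0.216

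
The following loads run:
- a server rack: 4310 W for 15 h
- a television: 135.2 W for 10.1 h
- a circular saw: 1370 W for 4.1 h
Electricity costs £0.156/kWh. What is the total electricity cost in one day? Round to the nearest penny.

£11.17

server rack: 4310 W × 15 h = 64,650 Wh = 64.65 kWh
television: 135.2 W × 10.1 h = 1,366 Wh = 1.366 kWh
circular saw: 1370 W × 4.1 h = 5,617 Wh = 5.617 kWh
Total energy = 64.65 + 1.366 + 5.617 = 71.63 kWh
Cost = 71.63 kWh × £0.156 = £11.17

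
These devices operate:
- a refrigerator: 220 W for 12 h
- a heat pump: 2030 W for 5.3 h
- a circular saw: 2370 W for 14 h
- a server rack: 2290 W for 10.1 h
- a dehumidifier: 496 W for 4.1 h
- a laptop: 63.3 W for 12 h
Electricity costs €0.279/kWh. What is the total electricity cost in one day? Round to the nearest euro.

refrigerator: 220 W × 12 h = 2,640 Wh = 2.64 kWh
heat pump: 2030 W × 5.3 h = 10,759 Wh = 10.76 kWh
circular saw: 2370 W × 14 h = 33,180 Wh = 33.18 kWh
server rack: 2290 W × 10.1 h = 23,129 Wh = 23.13 kWh
dehumidifier: 496 W × 4.1 h = 2,034 Wh = 2.034 kWh
laptop: 63.3 W × 12 h = 760 Wh = 0.7596 kWh
Total energy = 2.64 + 10.76 + 33.18 + 23.13 + 2.034 + 0.7596 = 72.5 kWh
Cost = 72.5 kWh × €0.279 = €20.23 ≈ €20

€20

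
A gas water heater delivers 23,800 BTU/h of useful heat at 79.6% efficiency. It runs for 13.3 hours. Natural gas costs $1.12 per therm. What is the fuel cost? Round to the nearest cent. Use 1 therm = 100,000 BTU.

Heat delivered = 23,800 BTU/h × 13.3 h = 316,540 BTU
Gas input = 316,540 / 0.796 = 397,663 BTU
= 397,663 / 100,000 = 3.977 therm
Cost = 3.977 × $1.12/therm = $4.45

$4.45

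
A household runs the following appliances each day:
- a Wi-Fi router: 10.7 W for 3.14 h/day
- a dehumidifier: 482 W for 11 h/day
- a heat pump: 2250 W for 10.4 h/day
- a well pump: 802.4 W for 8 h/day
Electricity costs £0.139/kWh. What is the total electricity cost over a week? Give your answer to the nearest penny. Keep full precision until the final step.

£34.21

Wi-Fi router: 10.7 W × 3.14 h × 7 d = 235 Wh = 0.2352 kWh
dehumidifier: 482 W × 11 h × 7 d = 37,114 Wh = 37.11 kWh
heat pump: 2250 W × 10.4 h × 7 d = 163,800 Wh = 163.8 kWh
well pump: 802.4 W × 8 h × 7 d = 44,934 Wh = 44.93 kWh
Total energy = 0.2352 + 37.11 + 163.8 + 44.93 = 246.1 kWh
Cost = 246.1 kWh × £0.139 = £34.21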